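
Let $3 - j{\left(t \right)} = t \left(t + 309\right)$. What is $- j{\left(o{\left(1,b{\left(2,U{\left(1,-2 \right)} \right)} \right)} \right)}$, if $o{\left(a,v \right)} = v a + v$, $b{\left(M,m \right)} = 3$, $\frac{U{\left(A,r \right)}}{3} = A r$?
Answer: $1887$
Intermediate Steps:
$U{\left(A,r \right)} = 3 A r$
$o{\left(a,v \right)} = v + a v$ ($o{\left(a,v \right)} = a v + v = v + a v$)
$j{\left(t \right)} = 3 - t \left(309 + t\right)$ ($j{\left(t \right)} = 3 - t \left(t + 309\right) = 3 - t \left(309 + t\right)$)
$- j{\left(o{\left(1,b{\left(2,U{\left(1,-2 \right)} \right)} \right)} \right)} = - (3 - \left(3 \left(1 + 1\right)\right)^{2} - 309 \cdot 3 \left(1 + 1\right)) = - (3 - \left(3 \cdot 2\right)^{2} - 309 \cdot 3 \cdot 2) = - (3 - 6^{2} - 1854) = - (3 - 36 - 1854) = \left(-1\right) \left(-1887\right) = 1887$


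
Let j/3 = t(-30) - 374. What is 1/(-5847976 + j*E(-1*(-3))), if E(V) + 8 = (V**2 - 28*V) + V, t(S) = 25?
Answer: -1/5764216 ≈ -1.7348e-7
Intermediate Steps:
E(V) = -8 + V**2 - 27*V (E(V) = -8 + ((V**2 - 28*V) + V) = -8 + (V**2 - 27*V) = -8 + V**2 - 27*V)
j = -1047 (j = 3*(25 - 374) = 3*(-349) = -1047)
1/(-5847976 + j*E(-1*(-3))) = 1/(-5847976 - 1047*(-8 + (-1*(-3))**2 - (-27)*(-3))) = 1/(-5847976 - 1047*(-8 + 3**2 - 27*3)) = 1/(-5847976 - 1047*(-8 + 9 - 81)) = 1/(-5847976 - 1047*(-80)) = 1/(-5847976 + 83760) = 1/(-5764216) = -1/5764216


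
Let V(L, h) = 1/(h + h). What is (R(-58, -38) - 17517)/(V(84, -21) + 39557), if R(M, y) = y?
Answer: -737310/1661393 ≈ -0.44379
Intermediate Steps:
V(L, h) = 1/(2*h)
(R(-58, -38) - 17517)/(V(84, -21) + 39557) = (-38 - 17517)/((½)/(-21) + 39557) = -17555/((½)*(-1/21) + 39557) = -17555/(-1/42 + 39557) = -17555/1661393/42 = -17555*42/1661393 = -737310/1661393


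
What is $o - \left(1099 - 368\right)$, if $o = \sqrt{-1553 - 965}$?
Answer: $-731 + i \sqrt{2518} \approx -731.0 + 50.18 i$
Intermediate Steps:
$o = i \sqrt{2518}$ ($o = \sqrt{-2518} = i \sqrt{2518} \approx 50.18 i$)
$o - \left(1099 - 368\right) = i \sqrt{2518} - \left(1099 - 368\right) = i \sqrt{2518} - 731 = -731 + i \sqrt{2518}$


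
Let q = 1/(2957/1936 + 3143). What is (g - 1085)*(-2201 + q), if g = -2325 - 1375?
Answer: 12823088823633/1217561 ≈ 1.0532e+7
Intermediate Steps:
g = -3700
q = 1936/6087805 (q = 1/(2957*(1/1936) + 3143) = 1/(2957/1936 + 3143) = 1/(6087805/1936) = 1936/6087805 ≈ 0.00031801)
(g - 1085)*(-2201 + q) = (-3700 - 1085)*(-2201 + 1936/6087805) = -4785*(-13399256869/6087805) = 12823088823633/1217561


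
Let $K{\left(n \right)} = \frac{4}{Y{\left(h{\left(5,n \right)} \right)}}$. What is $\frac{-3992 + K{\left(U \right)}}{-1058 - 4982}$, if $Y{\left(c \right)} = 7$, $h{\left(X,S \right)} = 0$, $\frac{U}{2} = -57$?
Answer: $\frac{1397}{2114} \approx 0.66083$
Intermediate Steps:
$U = -114$ ($U = 2 \left(-57\right) = -114$)
$K{\left(n \right)} = \frac{4}{7}$
$\frac{-3992 + K{\left(U \right)}}{-1058 - 4982} = \frac{-3992 + \frac{4}{7}}{-1058 - 4982} = - \frac{27940}{7 \left(-6040\right)} = \left(- \frac{27940}{7}\right) \left(- \frac{1}{6040}\right) = \frac{1397}{2114}$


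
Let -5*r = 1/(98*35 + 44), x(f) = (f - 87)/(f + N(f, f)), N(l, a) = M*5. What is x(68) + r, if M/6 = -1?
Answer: -4343/8685 ≈ -0.50006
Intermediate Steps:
M = -6 (M = 6*(-1) = -6)
N(l, a) = -30 (N(l, a) = -6*5 = -30)
x(f) = (-87 + f)/(-30 + f) (x(f) = (f - 87)/(f - 30) = (-87 + f)/(-30 + f))
r = -1/17370 (r = -1/(5*(98*35 + 44)) = -1/(5*(3430 + 44)) = -⅕/3474 = -⅕*1/3474 = -1/17370 ≈ -5.7571e-5)
x(68) + r = (-87 + 68)/(-30 + 68) - 1/17370 = -19/38 - 1/17370 = (1/38)*(-19) - 1/17370 = -½ - 1/17370 = -4343/8685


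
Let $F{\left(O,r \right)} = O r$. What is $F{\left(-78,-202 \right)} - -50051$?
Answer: $65807$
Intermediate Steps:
$F{\left(-78,-202 \right)} - -50051 = \left(-78\right) \left(-202\right) - -50051 = 15756 + 50051 = 65807$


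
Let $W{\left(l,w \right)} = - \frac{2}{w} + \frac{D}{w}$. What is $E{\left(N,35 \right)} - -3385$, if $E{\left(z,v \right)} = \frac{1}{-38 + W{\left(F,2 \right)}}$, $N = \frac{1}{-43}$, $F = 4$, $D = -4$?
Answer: $\frac{138784}{41} \approx 3385.0$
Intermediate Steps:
$N = - \frac{1}{43} \approx -0.023256$
$W{\left(l,w \right)} = - \frac{6}{w}$ ($W{\left(l,w \right)} = - \frac{2}{w} - \frac{4}{w} = - \frac{6}{w}$)
$E{\left(z,v \right)} = - \frac{1}{41}$ ($E{\left(z,v \right)} = \frac{1}{-38 - \frac{6}{2}} = \frac{1}{-38 - 3} = \frac{1}{-41} = - \frac{1}{41}$)
$E{\left(N,35 \right)} - -3385 = - \frac{1}{41} - -3385 = - \frac{1}{41} + 3385 = \frac{138784}{41}$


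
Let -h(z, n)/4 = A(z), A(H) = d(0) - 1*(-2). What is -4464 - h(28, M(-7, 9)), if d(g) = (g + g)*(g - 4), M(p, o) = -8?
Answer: -4456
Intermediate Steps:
d(g) = 2*g*(-4 + g) (d(g) = (2*g)*(-4 + g) = 2*g*(-4 + g))
A(H) = 2 (A(H) = 2*0*(-4 + 0) - 1*(-2) = 2*0*(-4) + 2 = 0 + 2 = 2)
h(z, n) = -8 (h(z, n) = -4*2 = -8)
-4464 - h(28, M(-7, 9)) = -4464 - 1*(-8) = -4464 + 8 = -4456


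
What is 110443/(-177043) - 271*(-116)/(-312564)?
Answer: -10021507400/13834317063 ≈ -0.72439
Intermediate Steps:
110443/(-177043) - 271*(-116)/(-312564) = 110443*(-1/177043) + 31436*(-1/312564) = -110443/177043 - 7859/78141 = -10021507400/13834317063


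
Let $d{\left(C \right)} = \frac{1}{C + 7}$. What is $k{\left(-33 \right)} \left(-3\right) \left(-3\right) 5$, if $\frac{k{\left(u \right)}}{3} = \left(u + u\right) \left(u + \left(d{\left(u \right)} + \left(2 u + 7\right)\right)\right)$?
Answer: $\frac{10660815}{13} \approx 8.2006 \cdot 10^{5}$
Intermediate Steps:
$d{\left(C \right)} = \frac{1}{7 + C}$
$k{\left(u \right)} = 6 u \left(7 + \frac{1}{7 + u} + 3 u\right)$ ($k{\left(u \right)} = 3 \left(u + u\right) \left(u + \left(\frac{1}{7 + u} + \left(2 u + 7\right)\right)\right) = 3 \cdot 2 u \left(u + \left(\frac{1}{7 + u} + \left(7 + 2 u\right)\right)\right) = 3 \cdot 2 u \left(u + \left(7 + \frac{1}{7 + u} + 2 u\right)\right) = 3 \cdot 2 u \left(7 + \frac{1}{7 + u} + 3 u\right) = 6 u \left(7 + \frac{1}{7 + u} + 3 u\right)$)
$k{\left(-33 \right)} \left(-3\right) \left(-3\right) 5 = 6 \left(-33\right) \frac{1}{7 - 33} \left(1 + \left(7 - 33\right) \left(7 + 3 \left(-33\right)\right)\right) \left(-3\right) \left(-3\right) 5 = 6 \left(-33\right) \frac{1}{-26} \left(1 - 26 \left(7 - 99\right)\right) 9 \cdot 5 = 6 \left(-33\right) \left(- \frac{1}{26}\right) \left(1 - -2392\right) 45 = 6 \left(-33\right) \left(- \frac{1}{26}\right) \left(1 + 2392\right) 45 = 6 \left(-33\right) \left(- \frac{1}{26}\right) 2393 \cdot 45 = \frac{236907}{13} \cdot 45 = \frac{10660815}{13}$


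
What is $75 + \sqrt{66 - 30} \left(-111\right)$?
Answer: $-591$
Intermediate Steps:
$75 + \sqrt{66 - 30} \left(-111\right) = 75 + \sqrt{36} \left(-111\right) = 75 + 6 \left(-111\right) = 75 - 666 = -591$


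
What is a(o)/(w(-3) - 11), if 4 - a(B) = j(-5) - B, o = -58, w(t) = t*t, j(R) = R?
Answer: 49/2 ≈ 24.500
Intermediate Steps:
w(t) = t²
a(B) = 9 + B (a(B) = 4 - (-5 - B) = 4 + (5 + B) = 9 + B)
a(o)/(w(-3) - 11) = (9 - 58)/((-3)² - 11) = -49/(9 - 11) = -49/(-2) = -½*(-49) = 49/2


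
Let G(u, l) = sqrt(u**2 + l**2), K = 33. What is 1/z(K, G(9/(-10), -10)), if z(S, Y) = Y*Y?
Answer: 100/10081 ≈ 0.0099196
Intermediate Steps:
G(u, l) = sqrt(l**2 + u**2)
z(S, Y) = Y**2
1/z(K, G(9/(-10), -10)) = 1/((sqrt((-10)**2 + (9/(-10))**2))**2) = 1/((sqrt(100 + (9*(-1/10))**2))**2) = 1/((sqrt(100 + (-9/10)**2))**2) = 1/((sqrt(100 + 81/100))**2) = 1/((sqrt(10081/100))**2) = 1/((sqrt(10081)/10)**2) = 1/(10081/100) = 100/10081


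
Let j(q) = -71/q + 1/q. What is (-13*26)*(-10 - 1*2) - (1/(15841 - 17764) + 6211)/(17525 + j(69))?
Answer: 3143402541584/775068355 ≈ 4055.6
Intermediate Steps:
j(q) = -70/q (j(q) = -71/q + 1/q = -70/q)
(-13*26)*(-10 - 1*2) - (1/(15841 - 17764) + 6211)/(17525 + j(69)) = (-13*26)*(-10 - 1*2) - (1/(15841 - 17764) + 6211)/(17525 - 70/69) = -338*(-10 - 2) - (1/(-1923) + 6211)/(17525 - 70*1/69) = -338*(-12) - (-1/1923 + 6211)/(17525 - 70/69) = 4056 - 11943752/(1923*1209155/69) = 4056 - 11943752*69/(1923*1209155) = 4056 - 1*274706296/775068355 = 4056 - 274706296/775068355 = 3143402541584/775068355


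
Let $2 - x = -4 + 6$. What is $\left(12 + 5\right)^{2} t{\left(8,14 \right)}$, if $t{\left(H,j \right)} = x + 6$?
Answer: $1734$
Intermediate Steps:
$x = 0$ ($x = 2 - \left(-4 + 6\right) = 2 - 2 = 0$)
$t{\left(H,j \right)} = 6$ ($t{\left(H,j \right)} = 0 + 6 = 6$)
$\left(12 + 5\right)^{2} t{\left(8,14 \right)} = \left(12 + 5\right)^{2} \cdot 6 = 17^{2} \cdot 6 = 289 \cdot 6 = 1734$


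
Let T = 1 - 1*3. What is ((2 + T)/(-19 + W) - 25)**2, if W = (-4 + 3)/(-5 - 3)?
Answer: 625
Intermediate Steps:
T = -2 (T = 1 - 3 = -2)
W = 1/8 (W = -1/(-8) = -1*(-1/8) = 1/8 ≈ 0.12500)
((2 + T)/(-19 + W) - 25)**2 = ((2 - 2)/(-19 + 1/8) - 25)**2 = (0/(-151/8) - 25)**2 = (0*(-8/151) - 25)**2 = (0 - 25)**2 = (-25)**2 = 625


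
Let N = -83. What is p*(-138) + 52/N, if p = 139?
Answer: -1592158/83 ≈ -19183.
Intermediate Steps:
p*(-138) + 52/N = 139*(-138) + 52/(-83) = -19182 + 52*(-1/83) = -19182 - 52/83 = -1592158/83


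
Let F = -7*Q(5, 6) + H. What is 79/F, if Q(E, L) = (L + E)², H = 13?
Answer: -79/834 ≈ -0.094724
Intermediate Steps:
Q(E, L) = (E + L)²
F = -834 (F = -7*(5 + 6)² + 13 = -7*11² + 13 = -7*121 + 13 = -847 + 13 = -834)
79/F = 79/(-834) = 79*(-1/834) = -79/834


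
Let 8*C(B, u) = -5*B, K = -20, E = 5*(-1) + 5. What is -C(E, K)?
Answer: 0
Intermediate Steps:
E = 0 (E = -5 + 5 = 0)
C(B, u) = -5*B/8 (C(B, u) = (-5*B)/8 = -5*B/8)
-C(E, K) = -(-5)*0/8 = -1*0 = 0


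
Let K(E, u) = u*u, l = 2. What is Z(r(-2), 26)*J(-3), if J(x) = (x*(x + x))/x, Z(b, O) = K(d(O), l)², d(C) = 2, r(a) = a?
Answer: -96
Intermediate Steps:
K(E, u) = u²
Z(b, O) = 16 (Z(b, O) = (2²)² = 4² = 16)
J(x) = 2*x (J(x) = (x*(2*x))/x = (2*x²)/x = 2*x)
Z(r(-2), 26)*J(-3) = 16*(2*(-3)) = 16*(-6) = -96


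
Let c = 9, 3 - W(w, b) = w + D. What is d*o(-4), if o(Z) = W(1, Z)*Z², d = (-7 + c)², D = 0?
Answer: 128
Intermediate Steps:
W(w, b) = 3 - w (W(w, b) = 3 - (w + 0) = 3 - w)
d = 4 (d = (-7 + 9)² = 2² = 4)
o(Z) = 2*Z² (o(Z) = (3 - 1*1)*Z² = (3 - 1)*Z² = 2*Z²)
d*o(-4) = 4*(2*(-4)²) = 4*(2*16) = 4*32 = 128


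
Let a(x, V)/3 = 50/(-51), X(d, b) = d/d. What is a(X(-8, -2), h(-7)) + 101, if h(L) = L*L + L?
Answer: 1667/17 ≈ 98.059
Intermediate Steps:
X(d, b) = 1
h(L) = L + L**2 (h(L) = L**2 + L = L + L**2)
a(x, V) = -50/17 (a(x, V) = 3*(50/(-51)) = 3*(50*(-1/51)) = 3*(-50/51) = -50/17)
a(X(-8, -2), h(-7)) + 101 = -50/17 + 101 = 1667/17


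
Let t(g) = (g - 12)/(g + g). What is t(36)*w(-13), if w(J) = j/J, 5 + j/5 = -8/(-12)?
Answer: 5/9 ≈ 0.55556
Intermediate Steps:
j = -65/3 (j = -25 + 5*(-8/(-12)) = -25 + 5*(-8*(-1/12)) = -25 + 5*(⅔) = -25 + 10/3 = -65/3 ≈ -21.667)
w(J) = -65/(3*J)
t(g) = (-12 + g)/(2*g) (t(g) = (-12 + g)/((2*g)) = (-12 + g)*(1/(2*g)) = (-12 + g)/(2*g))
t(36)*w(-13) = ((½)*(-12 + 36)/36)*(-65/3/(-13)) = ((½)*(1/36)*24)*(-65/3*(-1/13)) = (⅓)*(5/3) = 5/9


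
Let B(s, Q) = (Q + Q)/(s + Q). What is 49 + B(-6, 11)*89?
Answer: 2203/5 ≈ 440.60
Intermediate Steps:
B(s, Q) = 2*Q/(Q + s) (B(s, Q) = (2*Q)/(Q + s) = 2*Q/(Q + s))
49 + B(-6, 11)*89 = 49 + (2*11/(11 - 6))*89 = 49 + (2*11/5)*89 = 49 + (2*11*(⅕))*89 = 49 + (22/5)*89 = 49 + 1958/5 = 2203/5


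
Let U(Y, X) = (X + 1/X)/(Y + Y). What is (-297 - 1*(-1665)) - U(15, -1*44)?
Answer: 1807697/1320 ≈ 1369.5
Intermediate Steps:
U(Y, X) = (X + 1/X)/(2*Y) (U(Y, X) = (X + 1/X)/((2*Y)) = (X + 1/X)*(1/(2*Y)) = (X + 1/X)/(2*Y))
(-297 - 1*(-1665)) - U(15, -1*44) = (-297 - 1*(-1665)) - (1 + (-1*44)²)/(2*((-1*44))*15) = (-297 + 1665) - (1 + (-44)²)/(2*(-44)*15) = 1368 - (-1)*(1 + 1936)/(2*44*15) = 1368 - (-1)*1937/(2*44*15) = 1368 - 1*(-1937/1320) = 1368 + 1937/1320 = 1807697/1320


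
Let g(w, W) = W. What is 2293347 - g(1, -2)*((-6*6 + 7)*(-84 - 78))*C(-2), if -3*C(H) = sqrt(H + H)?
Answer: 2293347 - 6264*I ≈ 2.2933e+6 - 6264.0*I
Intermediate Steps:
C(H) = -sqrt(2)*sqrt(H)/3 (C(H) = -sqrt(H + H)/3 = -sqrt(2)*sqrt(H)/3)
2293347 - g(1, -2)*((-6*6 + 7)*(-84 - 78))*C(-2) = 2293347 - (-2*(-6*6 + 7)*(-84 - 78))*(-sqrt(2)*sqrt(-2)/3) = 2293347 - (-2*(-36 + 7)*(-162))*(-sqrt(2)*I*sqrt(2)/3) = 2293347 - (-(-58)*(-162))*(-2*I/3) = 2293347 - (-2*4698)*(-2*I/3) = 2293347 - (-9396)*(-2*I/3) = 2293347 - 6264*I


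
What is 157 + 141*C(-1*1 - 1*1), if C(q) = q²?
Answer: 721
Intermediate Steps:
157 + 141*C(-1*1 - 1*1) = 157 + 141*(-1*1 - 1*1)² = 157 + 141*(-1 - 1)² = 157 + 141*(-2)² = 157 + 141*4 = 157 + 564 = 721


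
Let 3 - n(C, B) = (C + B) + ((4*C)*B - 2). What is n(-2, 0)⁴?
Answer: 2401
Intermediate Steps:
n(C, B) = 5 - B - C - 4*B*C (n(C, B) = 3 - ((C + B) + ((4*C)*B - 2)) = 3 - ((B + C) + (4*B*C - 2)) = 3 - ((B + C) + (-2 + 4*B*C)) = 3 - (-2 + B + C + 4*B*C) = 3 + (2 - B - C - 4*B*C) = 5 - B - C - 4*B*C)
n(-2, 0)⁴ = (5 - 1*0 - 1*(-2) - 4*0*(-2))⁴ = (5 + 0 + 2 + 0)⁴ = 7⁴ = 2401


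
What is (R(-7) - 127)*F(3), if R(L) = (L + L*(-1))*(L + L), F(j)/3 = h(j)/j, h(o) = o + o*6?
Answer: -2667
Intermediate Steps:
h(o) = 7*o (h(o) = o + 6*o = 7*o)
F(j) = 21 (F(j) = 3*((7*j)/j) = 3*7 = 21)
R(L) = 0 (R(L) = (L - L)*(2*L) = 0*(2*L) = 0)
(R(-7) - 127)*F(3) = (0 - 127)*21 = -127*21 = -2667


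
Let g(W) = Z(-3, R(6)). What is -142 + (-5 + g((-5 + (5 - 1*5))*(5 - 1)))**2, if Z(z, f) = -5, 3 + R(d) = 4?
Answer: -42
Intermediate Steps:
R(d) = 1 (R(d) = -3 + 4 = 1)
g(W) = -5
-142 + (-5 + g((-5 + (5 - 1*5))*(5 - 1)))**2 = -142 + (-5 - 5)**2 = -142 + (-10)**2 = -142 + 100 = -42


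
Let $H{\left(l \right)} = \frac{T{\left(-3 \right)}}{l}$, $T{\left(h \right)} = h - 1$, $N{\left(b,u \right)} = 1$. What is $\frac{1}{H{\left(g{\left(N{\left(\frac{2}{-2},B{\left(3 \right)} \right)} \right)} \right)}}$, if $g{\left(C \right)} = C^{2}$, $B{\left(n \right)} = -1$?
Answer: $- \frac{1}{4} \approx -0.25$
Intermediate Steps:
$T{\left(h \right)} = -1 + h$ ($T{\left(h \right)} = h - 1 = -1 + h$)
$H{\left(l \right)} = - \frac{4}{l}$ ($H{\left(l \right)} = \frac{-1 - 3}{l} = - \frac{4}{l}$)
$\frac{1}{H{\left(g{\left(N{\left(\frac{2}{-2},B{\left(3 \right)} \right)} \right)} \right)}} = \frac{1}{\left(-4\right) \frac{1}{1^{2}}} = \frac{1}{\left(-4\right) 1^{-1}} = \frac{1}{\left(-4\right) 1} = \frac{1}{-4} = - \frac{1}{4}$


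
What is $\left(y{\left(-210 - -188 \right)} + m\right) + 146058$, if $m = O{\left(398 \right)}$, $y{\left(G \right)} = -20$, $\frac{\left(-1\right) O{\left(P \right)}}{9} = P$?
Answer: $142456$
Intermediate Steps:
$O{\left(P \right)} = - 9 P$
$m = -3582$ ($m = \left(-9\right) 398 = -3582$)
$\left(y{\left(-210 - -188 \right)} + m\right) + 146058 = \left(-20 - 3582\right) + 146058 = -3602 + 146058 = 142456$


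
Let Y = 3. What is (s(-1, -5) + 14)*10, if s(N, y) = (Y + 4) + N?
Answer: 200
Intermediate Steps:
s(N, y) = 7 + N (s(N, y) = (3 + 4) + N = 7 + N)
(s(-1, -5) + 14)*10 = ((7 - 1) + 14)*10 = (6 + 14)*10 = 20*10 = 200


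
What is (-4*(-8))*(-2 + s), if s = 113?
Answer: 3552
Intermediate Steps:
(-4*(-8))*(-2 + s) = (-4*(-8))*(-2 + 113) = 32*111 = 3552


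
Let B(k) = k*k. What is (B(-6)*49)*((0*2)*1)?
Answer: 0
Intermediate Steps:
B(k) = k²
(B(-6)*49)*((0*2)*1) = ((-6)²*49)*((0*2)*1) = (36*49)*(0*1) = 1764*0 = 0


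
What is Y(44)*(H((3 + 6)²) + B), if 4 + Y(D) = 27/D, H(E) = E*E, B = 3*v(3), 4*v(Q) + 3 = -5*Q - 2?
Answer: -487677/22 ≈ -22167.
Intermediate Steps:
v(Q) = -5/4 - 5*Q/4 (v(Q) = -¾ + (-5*Q - 2)/4 = -¾ + (-2 - 5*Q)/4 = -¾ + (-½ - 5*Q/4) = -5/4 - 5*Q/4)
B = -15 (B = 3*(-5/4 - 5/4*3) = 3*(-5/4 - 15/4) = 3*(-5) = -15)
H(E) = E²
Y(D) = -4 + 27/D
Y(44)*(H((3 + 6)²) + B) = (-4 + 27/44)*(((3 + 6)²)² - 15) = (-4 + 27*(1/44))*((9²)² - 15) = (-4 + 27/44)*(81² - 15) = -149*(6561 - 15)/44 = -149/44*6546 = -487677/22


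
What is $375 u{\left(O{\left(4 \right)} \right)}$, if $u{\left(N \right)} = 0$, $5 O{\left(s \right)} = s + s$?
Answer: $0$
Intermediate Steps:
$O{\left(s \right)} = \frac{2 s}{5}$ ($O{\left(s \right)} = \frac{s + s}{5} = \frac{2 s}{5}$)
$375 u{\left(O{\left(4 \right)} \right)} = 375 \cdot 0 = 0$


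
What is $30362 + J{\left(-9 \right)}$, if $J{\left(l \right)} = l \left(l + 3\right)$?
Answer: $30416$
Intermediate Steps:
$J{\left(l \right)} = l \left(3 + l\right)$
$30362 + J{\left(-9 \right)} = 30362 - 9 \left(3 - 9\right) = 30362 - -54 = 30362 + 54 = 30416$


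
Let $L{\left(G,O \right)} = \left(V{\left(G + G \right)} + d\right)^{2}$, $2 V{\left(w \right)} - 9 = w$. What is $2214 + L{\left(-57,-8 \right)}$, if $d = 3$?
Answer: $\frac{18657}{4} \approx 4664.3$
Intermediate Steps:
$V{\left(w \right)} = \frac{9}{2} + \frac{w}{2}$
$L{\left(G,O \right)} = \left(\frac{15}{2} + G\right)^{2}$ ($L{\left(G,O \right)} = \left(\left(\frac{9}{2} + \frac{G + G}{2}\right) + 3\right)^{2} = \left(\left(\frac{9}{2} + \frac{2 G}{2}\right) + 3\right)^{2} = \left(\left(\frac{9}{2} + G\right) + 3\right)^{2} = \left(\frac{15}{2} + G\right)^{2}$)
$2214 + L{\left(-57,-8 \right)} = 2214 + \frac{\left(15 + 2 \left(-57\right)\right)^{2}}{4} = 2214 + \frac{\left(15 - 114\right)^{2}}{4} = 2214 + \frac{\left(-99\right)^{2}}{4} = 2214 + \frac{1}{4} \cdot 9801 = 2214 + \frac{9801}{4} = \frac{18657}{4}$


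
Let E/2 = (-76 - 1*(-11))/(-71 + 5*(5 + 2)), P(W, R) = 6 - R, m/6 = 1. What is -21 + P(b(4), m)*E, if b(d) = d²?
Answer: -21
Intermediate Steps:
m = 6 (m = 6*1 = 6)
E = 65/18 (E = 2*((-76 - 1*(-11))/(-71 + 5*(5 + 2))) = 2*((-76 + 11)/(-71 + 5*7)) = 2*(-65/(-71 + 35)) = 2*(-65/(-36)) = 2*(-65*(-1/36)) = 2*(65/36) = 65/18 ≈ 3.6111)
-21 + P(b(4), m)*E = -21 + (6 - 1*6)*(65/18) = -21 + (6 - 6)*(65/18) = -21 + 0*(65/18) = -21 + 0 = -21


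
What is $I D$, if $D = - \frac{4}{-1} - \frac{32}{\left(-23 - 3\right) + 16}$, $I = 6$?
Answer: $\frac{216}{5} \approx 43.2$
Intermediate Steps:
$D = \frac{36}{5}$ ($D = \left(-4\right) \left(-1\right) - \frac{32}{-26 + 16} = 4 - \frac{32}{-10} = 4 - - \frac{16}{5} = 4 + \frac{16}{5} = \frac{36}{5} \approx 7.2$)
$I D = 6 \cdot \frac{36}{5} = \frac{216}{5}$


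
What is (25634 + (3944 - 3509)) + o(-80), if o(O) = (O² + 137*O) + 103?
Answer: 21612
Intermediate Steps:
o(O) = 103 + O² + 137*O
(25634 + (3944 - 3509)) + o(-80) = (25634 + (3944 - 3509)) + (103 + (-80)² + 137*(-80)) = (25634 + 435) + (103 + 6400 - 10960) = 26069 - 4457 = 21612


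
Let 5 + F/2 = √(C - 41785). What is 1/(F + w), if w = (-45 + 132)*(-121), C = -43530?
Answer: -10537/111369629 - 2*I*√85315/111369629 ≈ -9.4613e-5 - 5.2454e-6*I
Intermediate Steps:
w = -10527 (w = 87*(-121) = -10527)
F = -10 + 2*I*√85315 (F = -10 + 2*√(-43530 - 41785) = -10 + 2*√(-85315) = -10 + 2*(I*√85315) = -10 + 2*I*√85315 ≈ -10.0 + 584.17*I)
1/(F + w) = 1/((-10 + 2*I*√85315) - 10527) = 1/(-10537 + 2*I*√85315)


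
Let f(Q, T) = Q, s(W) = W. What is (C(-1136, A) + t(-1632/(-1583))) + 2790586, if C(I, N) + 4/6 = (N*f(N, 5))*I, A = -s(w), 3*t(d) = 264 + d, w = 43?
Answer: 3277805756/4749 ≈ 6.9021e+5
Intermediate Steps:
t(d) = 88 + d/3 (t(d) = (264 + d)/3 = 88 + d/3)
A = -43 (A = -1*43 = -43)
C(I, N) = -2/3 + I*N**2 (C(I, N) = -2/3 + (N*N)*I = -2/3 + N**2*I = -2/3 + I*N**2)
(C(-1136, A) + t(-1632/(-1583))) + 2790586 = ((-2/3 - 1136*(-43)**2) + (88 + (-1632/(-1583))/3)) + 2790586 = ((-2/3 - 1136*1849) + (88 + (-1632*(-1/1583))/3)) + 2790586 = ((-2/3 - 2100464) + (88 + (1/3)*(1632/1583))) + 2790586 = (-6301394/3 + (88 + 544/1583)) + 2790586 = (-6301394/3 + 139848/1583) + 2790586 = -9974687158/4749 + 2790586 = 3277805756/4749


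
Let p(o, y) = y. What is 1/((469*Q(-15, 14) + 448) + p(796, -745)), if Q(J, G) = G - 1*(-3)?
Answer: 1/7676 ≈ 0.00013028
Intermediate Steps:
Q(J, G) = 3 + G (Q(J, G) = G + 3 = 3 + G)
1/((469*Q(-15, 14) + 448) + p(796, -745)) = 1/((469*(3 + 14) + 448) - 745) = 1/((469*17 + 448) - 745) = 1/((7973 + 448) - 745) = 1/(8421 - 745) = 1/7676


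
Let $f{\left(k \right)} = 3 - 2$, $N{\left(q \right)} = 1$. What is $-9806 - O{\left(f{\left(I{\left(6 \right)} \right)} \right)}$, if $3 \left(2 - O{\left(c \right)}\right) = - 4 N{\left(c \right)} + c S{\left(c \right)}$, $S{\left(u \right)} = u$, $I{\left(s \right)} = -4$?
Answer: $-9809$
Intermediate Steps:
$f{\left(k \right)} = 1$ ($f{\left(k \right)} = 3 - 2 = 1$)
$O{\left(c \right)} = \frac{10}{3} - \frac{c^{2}}{3}$ ($O{\left(c \right)} = 2 - \frac{\left(-4\right) 1 + c c}{3} = 2 - \frac{-4 + c^{2}}{3} = 2 - \left(- \frac{4}{3} + \frac{c^{2}}{3}\right) = \frac{10}{3} - \frac{c^{2}}{3}$)
$-9806 - O{\left(f{\left(I{\left(6 \right)} \right)} \right)} = -9806 - \left(\frac{10}{3} - \frac{1^{2}}{3}\right) = -9806 - \left(\frac{10}{3} - \frac{1}{3}\right) = -9806 - 3 = -9809$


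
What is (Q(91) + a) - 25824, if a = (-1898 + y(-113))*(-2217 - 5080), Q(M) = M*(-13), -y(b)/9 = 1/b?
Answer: 1561899314/113 ≈ 1.3822e+7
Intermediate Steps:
y(b) = -9/b
Q(M) = -13*M
a = 1564951105/113 (a = (-1898 - 9/(-113))*(-2217 - 5080) = (-1898 - 9*(-1/113))*(-7297) = (-1898 + 9/113)*(-7297) = -214465/113*(-7297) = 1564951105/113 ≈ 1.3849e+7)
(Q(91) + a) - 25824 = (-13*91 + 1564951105/113) - 25824 = (-1183 + 1564951105/113) - 25824 = 1564817426/113 - 25824 = 1561899314/113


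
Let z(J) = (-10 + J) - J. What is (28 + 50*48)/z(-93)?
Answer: -1214/5 ≈ -242.80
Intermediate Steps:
z(J) = -10
(28 + 50*48)/z(-93) = (28 + 50*48)/(-10) = (28 + 2400)*(-1/10) = 2428*(-1/10) = -1214/5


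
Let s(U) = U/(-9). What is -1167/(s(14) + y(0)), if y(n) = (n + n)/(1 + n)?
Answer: 10503/14 ≈ 750.21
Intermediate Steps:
s(U) = -U/9 (s(U) = U*(-⅑) = -U/9)
y(n) = 2*n/(1 + n) (y(n) = (2*n)/(1 + n) = 2*n/(1 + n))
-1167/(s(14) + y(0)) = -1167/(-⅑*14 + 2*0/(1 + 0)) = -1167/(-14/9 + 2*0/1) = -1167/(-14/9 + 2*0*1) = -1167/(-14/9 + 0) = -1167/(-14/9) = -9/14*(-1167) = 10503/14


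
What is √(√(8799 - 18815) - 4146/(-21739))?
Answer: √(90129894 + 1890336484*I*√626)/21739 ≈ 7.0806 + 7.0672*I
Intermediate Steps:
√(√(8799 - 18815) - 4146/(-21739)) = √(√(-10016) - 4146*(-1/21739)) = √(4*I*√626 + 4146/21739) = √(4146/21739 + 4*I*√626)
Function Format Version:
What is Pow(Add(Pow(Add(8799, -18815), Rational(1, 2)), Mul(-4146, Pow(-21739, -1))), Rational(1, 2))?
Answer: Mul(Rational(1, 21739), Pow(Add(90129894, Mul(1890336484, I, Pow(626, Rational(1, 2)))), Rational(1, 2))) ≈ Add(7.0806, Mul(7.0672, I))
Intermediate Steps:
Pow(Add(Pow(Add(8799, -18815), Rational(1, 2)), Mul(-4146, Pow(-21739, -1))), Rational(1, 2)) = Pow(Add(Pow(-10016, Rational(1, 2)), Mul(-4146, Rational(-1, 21739))), Rational(1, 2)) = Pow(Add(Mul(4, I, Pow(626, Rational(1, 2))), Rational(4146, 21739)), Rational(1, 2)) = Pow(Add(Rational(4146, 21739), Mul(4, I, Pow(626, Rational(1, 2)))), Rational(1, 2))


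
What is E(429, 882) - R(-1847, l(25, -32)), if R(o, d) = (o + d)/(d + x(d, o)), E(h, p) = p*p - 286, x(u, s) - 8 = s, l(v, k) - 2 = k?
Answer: 1453403545/1869 ≈ 7.7764e+5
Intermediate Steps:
l(v, k) = 2 + k
x(u, s) = 8 + s
E(h, p) = -286 + p² (E(h, p) = p² - 286 = -286 + p²)
R(o, d) = (d + o)/(8 + d + o) (R(o, d) = (o + d)/(d + (8 + o)) = (d + o)/(8 + d + o))
E(429, 882) - R(-1847, l(25, -32)) = (-286 + 882²) - ((2 - 32) - 1847)/(8 + (2 - 32) - 1847) = (-286 + 777924) - (-30 - 1847)/(8 - 30 - 1847) = 777638 - (-1877)/(-1869) = 777638 - (-1)*(-1877)/1869 = 777638 - 1*1877/1869 = 777638 - 1877/1869 = 1453403545/1869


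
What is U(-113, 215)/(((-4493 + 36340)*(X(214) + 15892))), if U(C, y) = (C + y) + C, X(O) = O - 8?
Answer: -11/512673006 ≈ -2.1456e-8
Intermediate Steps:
X(O) = -8 + O
U(C, y) = y + 2*C
U(-113, 215)/(((-4493 + 36340)*(X(214) + 15892))) = (215 + 2*(-113))/(((-4493 + 36340)*((-8 + 214) + 15892))) = (215 - 226)/((31847*(206 + 15892))) = -11/(31847*16098) = -11/512673006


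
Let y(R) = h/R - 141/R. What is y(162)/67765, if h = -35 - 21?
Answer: -197/10977930 ≈ -1.7945e-5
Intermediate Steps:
h = -56
y(R) = -197/R (y(R) = -56/R - 141/R = -197/R)
y(162)/67765 = -197/162/67765 = -197*1/162*(1/67765) = -197/162*1/67765 = -197/10977930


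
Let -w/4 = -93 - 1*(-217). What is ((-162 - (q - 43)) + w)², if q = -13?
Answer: 362404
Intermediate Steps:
w = -496 (w = -4*(-93 - 1*(-217)) = -4*(-93 + 217) = -4*124 = -496)
((-162 - (q - 43)) + w)² = ((-162 - (-13 - 43)) - 496)² = ((-162 - 1*(-56)) - 496)² = ((-162 + 56) - 496)² = (-106 - 496)² = (-602)² = 362404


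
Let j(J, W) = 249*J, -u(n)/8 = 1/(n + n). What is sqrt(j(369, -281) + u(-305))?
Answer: sqrt(8547231245)/305 ≈ 303.12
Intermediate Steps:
u(n) = -4/n (u(n) = -8/(n + n) = -8*1/(2*n) = -4/n)
sqrt(j(369, -281) + u(-305)) = sqrt(249*369 - 4/(-305)) = sqrt(91881 - 4*(-1/305)) = sqrt(91881 + 4/305) = sqrt(28023709/305) = sqrt(8547231245)/305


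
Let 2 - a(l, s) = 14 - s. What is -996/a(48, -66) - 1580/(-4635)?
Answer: 157990/12051 ≈ 13.110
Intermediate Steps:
a(l, s) = -12 + s (a(l, s) = 2 - (14 - s) = 2 + (-14 + s) = -12 + s)
-996/a(48, -66) - 1580/(-4635) = -996/(-12 - 66) - 1580/(-4635) = -996/(-78) - 1580*(-1/4635) = -996*(-1/78) + 316/927 = 166/13 + 316/927 = 157990/12051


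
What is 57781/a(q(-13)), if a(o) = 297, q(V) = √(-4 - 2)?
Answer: 57781/297 ≈ 194.55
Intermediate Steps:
q(V) = I*√6 (q(V) = √(-6) = I*√6)
57781/a(q(-13)) = 57781/297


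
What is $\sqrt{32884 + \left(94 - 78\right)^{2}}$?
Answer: $2 \sqrt{8285} \approx 182.04$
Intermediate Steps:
$\sqrt{32884 + \left(94 - 78\right)^{2}} = \sqrt{32884 + 16^{2}} = \sqrt{32884 + 256} = \sqrt{33140} = 2 \sqrt{8285}$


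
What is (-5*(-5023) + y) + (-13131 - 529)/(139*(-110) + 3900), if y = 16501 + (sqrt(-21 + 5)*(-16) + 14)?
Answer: 47417936/1139 - 64*I ≈ 41631.0 - 64.0*I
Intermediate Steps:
y = 16515 - 64*I (y = 16501 + (sqrt(-16)*(-16) + 14) = 16501 + ((4*I)*(-16) + 14) = 16501 + (-64*I + 14) = 16501 + (14 - 64*I) = 16515 - 64*I ≈ 16515.0 - 64.0*I)
(-5*(-5023) + y) + (-13131 - 529)/(139*(-110) + 3900) = (-5*(-5023) + (16515 - 64*I)) + (-13131 - 529)/(139*(-110) + 3900) = (25115 + (16515 - 64*I)) - 13660/(-15290 + 3900) = (41630 - 64*I) - 13660/(-11390) = (41630 - 64*I) - 13660*(-1/11390) = (41630 - 64*I) + 1366/1139 = 47417936/1139 - 64*I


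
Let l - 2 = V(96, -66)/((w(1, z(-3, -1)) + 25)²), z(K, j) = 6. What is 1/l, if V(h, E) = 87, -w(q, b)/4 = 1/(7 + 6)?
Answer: 34347/73595 ≈ 0.46670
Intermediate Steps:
w(q, b) = -4/13 (w(q, b) = -4/(7 + 6) = -4/13)
l = 73595/34347 (l = 2 + 87/((-4/13 + 25)²) = 2 + 87/((321/13)²) = 2 + 87/(103041/169) = 2 + 87*(169/103041) = 2 + 4901/34347 = 73595/34347 ≈ 2.1427)
1/l = 1/(73595/34347) = 34347/73595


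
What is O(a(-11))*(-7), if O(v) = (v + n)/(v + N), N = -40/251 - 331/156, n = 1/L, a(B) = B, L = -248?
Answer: -26714181/4606042 ≈ -5.7998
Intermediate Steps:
n = -1/248 (n = 1/(-248) = -1/248 ≈ -0.0040323)
N = -89321/39156 (N = -40*1/251 - 331*1/156 = -40/251 - 331/156 = -89321/39156 ≈ -2.2812)
O(v) = (-1/248 + v)/(-89321/39156 + v) (O(v) = (v - 1/248)/(v - 89321/39156) = (-1/248 + v)/(-89321/39156 + v))
O(a(-11))*(-7) = (9789*(-1 + 248*(-11))/(62*(-89321 + 39156*(-11))))*(-7) = (9789*(-1 - 2728)/(62*(-89321 - 430716)))*(-7) = ((9789/62)*(-2729)/(-520037))*(-7) = ((9789/62)*(-1/520037)*(-2729))*(-7) = (26714181/32242294)*(-7) = -26714181/4606042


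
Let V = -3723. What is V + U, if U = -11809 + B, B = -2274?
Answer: -17806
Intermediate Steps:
U = -14083 (U = -11809 - 2274 = -14083)
V + U = -3723 - 14083 = -17806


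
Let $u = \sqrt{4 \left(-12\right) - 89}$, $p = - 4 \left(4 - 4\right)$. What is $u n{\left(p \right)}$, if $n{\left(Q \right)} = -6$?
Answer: $- 6 i \sqrt{137} \approx - 70.228 i$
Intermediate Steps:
$p = 0$ ($p = \left(-4\right) 0 = 0$)
$u = i \sqrt{137}$ ($u = \sqrt{-48 - 89} = \sqrt{-137} = i \sqrt{137} \approx 11.705 i$)
$u n{\left(p \right)} = i \sqrt{137} \left(-6\right) = - 6 i \sqrt{137}$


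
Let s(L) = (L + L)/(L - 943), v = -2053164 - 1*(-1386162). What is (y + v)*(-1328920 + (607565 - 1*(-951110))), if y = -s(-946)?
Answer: -289484101775850/1889 ≈ -1.5325e+11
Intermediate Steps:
v = -667002 (v = -2053164 + 1386162 = -667002)
s(L) = 2*L/(-943 + L) (s(L) = (2*L)/(-943 + L) = 2*L/(-943 + L))
y = -1892/1889 (y = -2*(-946)/(-943 - 946) = -2*(-946)/(-1889) = -2*(-946)*(-1)/1889 = -1*1892/1889 = -1892/1889 ≈ -1.0016)
(y + v)*(-1328920 + (607565 - 1*(-951110))) = (-1892/1889 - 667002)*(-1328920 + (607565 - 1*(-951110))) = -1259968670*(-1328920 + (607565 + 951110))/1889 = -1259968670*(-1328920 + 1558675)/1889 = -1259968670/1889*229755 = -289484101775850/1889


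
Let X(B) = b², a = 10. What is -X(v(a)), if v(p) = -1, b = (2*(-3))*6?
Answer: -1296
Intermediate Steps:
b = -36 (b = -6*6 = -36)
X(B) = 1296 (X(B) = (-36)² = 1296)
-X(v(a)) = -1*1296 = -1296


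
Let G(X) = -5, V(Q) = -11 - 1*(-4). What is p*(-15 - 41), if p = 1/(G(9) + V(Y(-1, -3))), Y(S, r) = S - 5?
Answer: 14/3 ≈ 4.6667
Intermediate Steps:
Y(S, r) = -5 + S
V(Q) = -7 (V(Q) = -11 + 4 = -7)
p = -1/12 (p = 1/(-5 - 7) = 1/(-12) = -1/12 ≈ -0.083333)
p*(-15 - 41) = -(-15 - 41)/12 = -1/12*(-56) = 14/3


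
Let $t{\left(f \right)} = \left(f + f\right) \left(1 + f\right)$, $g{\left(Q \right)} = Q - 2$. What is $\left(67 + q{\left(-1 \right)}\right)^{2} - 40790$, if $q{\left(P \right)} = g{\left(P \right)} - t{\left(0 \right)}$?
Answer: $-36694$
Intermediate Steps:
$g{\left(Q \right)} = -2 + Q$ ($g{\left(Q \right)} = Q - 2 = -2 + Q$)
$t{\left(f \right)} = 2 f \left(1 + f\right)$
$q{\left(P \right)} = -2 + P$ ($q{\left(P \right)} = \left(-2 + P\right) - 2 \cdot 0 \left(1 + 0\right) = \left(-2 + P\right) - 2 \cdot 0 \cdot 1 = \left(-2 + P\right) - 0 = \left(-2 + P\right) + 0 = -2 + P$)
$\left(67 + q{\left(-1 \right)}\right)^{2} - 40790 = \left(67 - 3\right)^{2} - 40790 = 64^{2} - 40790 = 4096 - 40790 = -36694$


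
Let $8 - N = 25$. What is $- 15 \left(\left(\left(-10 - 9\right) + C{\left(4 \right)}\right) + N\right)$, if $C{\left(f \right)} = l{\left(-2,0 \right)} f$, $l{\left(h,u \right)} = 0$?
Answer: $540$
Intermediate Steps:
$N = -17$ ($N = 8 - 25 = -17$)
$C{\left(f \right)} = 0$ ($C{\left(f \right)} = 0 f = 0$)
$- 15 \left(\left(\left(-10 - 9\right) + C{\left(4 \right)}\right) + N\right) = - 15 \left(\left(\left(-10 - 9\right) + 0\right) - 17\right) = - 15 \left(\left(-19 + 0\right) - 17\right) = - 15 \left(-19 - 17\right) = \left(-15\right) \left(-36\right) = 540$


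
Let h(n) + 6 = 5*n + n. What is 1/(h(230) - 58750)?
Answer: -1/57376 ≈ -1.7429e-5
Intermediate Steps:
h(n) = -6 + 6*n (h(n) = -6 + (5*n + n) = -6 + 6*n)
1/(h(230) - 58750) = 1/((-6 + 6*230) - 58750) = 1/((-6 + 1380) - 58750) = 1/(1374 - 58750) = 1/(-57376) = -1/57376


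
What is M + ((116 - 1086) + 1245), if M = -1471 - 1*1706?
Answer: -2902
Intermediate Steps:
M = -3177 (M = -1471 - 1706 = -3177)
M + ((116 - 1086) + 1245) = -3177 + ((116 - 1086) + 1245) = -3177 + (-970 + 1245) = -3177 + 275 = -2902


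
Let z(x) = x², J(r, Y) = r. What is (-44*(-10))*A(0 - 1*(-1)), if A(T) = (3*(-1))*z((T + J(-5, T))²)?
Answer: -337920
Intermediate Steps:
A(T) = -3*(-5 + T)⁴ (A(T) = (3*(-1))*((T - 5)²)² = -3*(-5 + T)⁴)
(-44*(-10))*A(0 - 1*(-1)) = (-44*(-10))*(-3*(-5 + (0 - 1*(-1)))⁴) = 440*(-3*(-5 + (0 + 1))⁴) = 440*(-3*(-5 + 1)⁴) = 440*(-3*(-4)⁴) = 440*(-3*256) = 440*(-768) = -337920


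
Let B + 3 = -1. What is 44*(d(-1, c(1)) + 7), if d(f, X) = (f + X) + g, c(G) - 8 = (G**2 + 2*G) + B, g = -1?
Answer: 528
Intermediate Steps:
B = -4 (B = -3 - 1 = -4)
c(G) = 4 + G**2 + 2*G (c(G) = 8 + ((G**2 + 2*G) - 4) = 8 + (-4 + G**2 + 2*G) = 4 + G**2 + 2*G)
d(f, X) = -1 + X + f (d(f, X) = (f + X) - 1 = (X + f) - 1 = -1 + X + f)
44*(d(-1, c(1)) + 7) = 44*((-1 + (4 + 1**2 + 2*1) - 1) + 7) = 44*((-1 + (4 + 1 + 2) - 1) + 7) = 44*((-1 + 7 - 1) + 7) = 44*(5 + 7) = 44*12 = 528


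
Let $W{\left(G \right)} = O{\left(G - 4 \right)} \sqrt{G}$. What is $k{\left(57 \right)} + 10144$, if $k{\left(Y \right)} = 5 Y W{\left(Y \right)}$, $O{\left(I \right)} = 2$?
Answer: $10144 + 570 \sqrt{57} \approx 14447.0$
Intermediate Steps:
$W{\left(G \right)} = 2 \sqrt{G}$
$k{\left(Y \right)} = 10 Y^{\frac{3}{2}}$ ($k{\left(Y \right)} = 5 Y 2 \sqrt{Y} = 10 Y^{\frac{3}{2}}$)
$k{\left(57 \right)} + 10144 = 10 \cdot 57^{\frac{3}{2}} + 10144 = 10 \cdot 57 \sqrt{57} + 10144 = 570 \sqrt{57} + 10144 = 10144 + 570 \sqrt{57}$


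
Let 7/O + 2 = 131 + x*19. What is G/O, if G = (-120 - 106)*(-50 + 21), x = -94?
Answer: -10859978/7 ≈ -1.5514e+6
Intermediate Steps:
O = -7/1657 (O = 7/(-2 + (131 - 94*19)) = 7/(-2 + (131 - 1786)) = 7/(-2 - 1655) = 7/(-1657) = 7*(-1/1657) = -7/1657 ≈ -0.0042245)
G = 6554 (G = -226*(-29) = 6554)
G/O = 6554/(-7/1657) = 6554*(-1657/7) = -10859978/7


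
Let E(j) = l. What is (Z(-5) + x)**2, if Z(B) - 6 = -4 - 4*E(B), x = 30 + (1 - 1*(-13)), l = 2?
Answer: 1444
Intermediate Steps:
E(j) = 2
x = 44 (x = 30 + (1 + 13) = 30 + 14 = 44)
Z(B) = -6 (Z(B) = 6 + (-4 - 4*2) = 6 + (-4 - 8) = 6 - 12 = -6)
(Z(-5) + x)**2 = (-6 + 44)**2 = 38**2 = 1444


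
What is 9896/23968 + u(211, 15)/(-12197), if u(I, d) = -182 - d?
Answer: 15677901/36542212 ≈ 0.42904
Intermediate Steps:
9896/23968 + u(211, 15)/(-12197) = 9896/23968 + (-182 - 1*15)/(-12197) = 9896*(1/23968) + (-182 - 15)*(-1/12197) = 1237/2996 - 197*(-1/12197) = 1237/2996 + 197/12197 = 15677901/36542212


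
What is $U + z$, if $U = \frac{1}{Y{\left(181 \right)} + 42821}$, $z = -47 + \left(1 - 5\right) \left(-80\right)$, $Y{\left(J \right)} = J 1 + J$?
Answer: $\frac{11788960}{43183} \approx 273.0$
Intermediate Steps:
$Y{\left(J \right)} = 2 J$ ($Y{\left(J \right)} = J + J = 2 J$)
$z = 273$ ($z = -47 - -320 = -47 + 320 = 273$)
$U = \frac{1}{43183}$ ($U = \frac{1}{2 \cdot 181 + 42821} = \frac{1}{362 + 42821} = \frac{1}{43183} \approx 2.3157 \cdot 10^{-5}$)
$U + z = \frac{1}{43183} + 273 = \frac{11788960}{43183}$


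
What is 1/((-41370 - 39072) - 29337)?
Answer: -1/109779 ≈ -9.1092e-6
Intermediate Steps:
1/((-41370 - 39072) - 29337) = 1/(-80442 - 29337) = 1/(-109779) = -1/109779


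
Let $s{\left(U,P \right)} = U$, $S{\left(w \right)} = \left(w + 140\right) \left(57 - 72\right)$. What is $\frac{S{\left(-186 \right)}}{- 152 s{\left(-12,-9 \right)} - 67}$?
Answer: $\frac{690}{1757} \approx 0.39271$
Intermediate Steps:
$S{\left(w \right)} = -2100 - 15 w$ ($S{\left(w \right)} = \left(140 + w\right) \left(-15\right) = -2100 - 15 w$)
$\frac{S{\left(-186 \right)}}{- 152 s{\left(-12,-9 \right)} - 67} = \frac{-2100 - -2790}{\left(-152\right) \left(-12\right) - 67} = \frac{-2100 + 2790}{1824 - 67} = \frac{690}{1757}$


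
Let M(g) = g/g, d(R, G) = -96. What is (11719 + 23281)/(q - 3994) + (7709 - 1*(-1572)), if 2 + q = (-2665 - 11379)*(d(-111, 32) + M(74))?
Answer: 1543184088/166273 ≈ 9281.0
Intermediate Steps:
M(g) = 1
q = 1334178 (q = -2 + (-2665 - 11379)*(-96 + 1) = -2 - 14044*(-95) = -2 + 1334180 = 1334178)
(11719 + 23281)/(q - 3994) + (7709 - 1*(-1572)) = (11719 + 23281)/(1334178 - 3994) + (7709 - 1*(-1572)) = 35000/1330184 + (7709 + 1572) = 35000*(1/1330184) + 9281 = 4375/166273 + 9281 = 1543184088/166273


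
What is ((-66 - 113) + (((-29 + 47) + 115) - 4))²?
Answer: 2500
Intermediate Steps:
((-66 - 113) + (((-29 + 47) + 115) - 4))² = (-179 + ((18 + 115) - 4))² = (-179 + (133 - 4))² = (-179 + 129)² = (-50)² = 2500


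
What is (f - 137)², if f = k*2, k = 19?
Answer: 9801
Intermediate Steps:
f = 38 (f = 19*2 = 38)
(f - 137)² = (38 - 137)² = (-99)² = 9801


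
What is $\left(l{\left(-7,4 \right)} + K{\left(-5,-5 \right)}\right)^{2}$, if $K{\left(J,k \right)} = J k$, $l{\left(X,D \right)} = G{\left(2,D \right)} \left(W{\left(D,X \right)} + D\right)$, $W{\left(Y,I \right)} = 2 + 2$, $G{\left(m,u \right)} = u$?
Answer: $3249$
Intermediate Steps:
$W{\left(Y,I \right)} = 4$
$l{\left(X,D \right)} = D \left(4 + D\right)$
$\left(l{\left(-7,4 \right)} + K{\left(-5,-5 \right)}\right)^{2} = \left(4 \left(4 + 4\right) - -25\right)^{2} = \left(4 \cdot 8 + 25\right)^{2} = \left(32 + 25\right)^{2} = 57^{2} = 3249$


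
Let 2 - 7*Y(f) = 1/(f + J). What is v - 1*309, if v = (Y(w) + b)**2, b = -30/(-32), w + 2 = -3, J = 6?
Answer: -3861455/12544 ≈ -307.83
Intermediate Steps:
w = -5 (w = -2 - 3 = -5)
b = 15/16 (b = -30*(-1/32) = 15/16 ≈ 0.93750)
Y(f) = 2/7 - 1/(7*(6 + f)) (Y(f) = 2/7 - 1/(7*(f + 6)) = 2/7 - 1/(7*(6 + f)))
v = 14641/12544 (v = ((11 + 2*(-5))/(7*(6 - 5)) + 15/16)**2 = ((1/7)*(11 - 10)/1 + 15/16)**2 = ((1/7)*1*1 + 15/16)**2 = (1/7 + 15/16)**2 = (121/112)**2 = 14641/12544 ≈ 1.1672)
v - 1*309 = 14641/12544 - 1*309 = 14641/12544 - 309 = -3861455/12544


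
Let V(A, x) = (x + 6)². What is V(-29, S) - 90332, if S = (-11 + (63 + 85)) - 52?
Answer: -82051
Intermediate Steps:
S = 85 (S = (-11 + 148) - 52 = 137 - 52 = 85)
V(A, x) = (6 + x)²
V(-29, S) - 90332 = (6 + 85)² - 90332 = 91² - 90332 = 8281 - 90332 = -82051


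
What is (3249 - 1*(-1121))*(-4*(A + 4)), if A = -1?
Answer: -52440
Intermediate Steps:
(3249 - 1*(-1121))*(-4*(A + 4)) = (3249 - 1*(-1121))*(-4*(-1 + 4)) = (3249 + 1121)*(-4*3) = 4370*(-12) = -52440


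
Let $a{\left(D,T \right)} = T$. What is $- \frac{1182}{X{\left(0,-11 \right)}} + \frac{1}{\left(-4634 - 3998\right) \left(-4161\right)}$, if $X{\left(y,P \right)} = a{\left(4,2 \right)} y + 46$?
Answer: $- \frac{21227391409}{826108296} \approx -25.696$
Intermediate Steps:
$X{\left(y,P \right)} = 46 + 2 y$ ($X{\left(y,P \right)} = 2 y + 46 = 46 + 2 y$)
$- \frac{1182}{X{\left(0,-11 \right)}} + \frac{1}{\left(-4634 - 3998\right) \left(-4161\right)} = - \frac{1182}{46 + 2 \cdot 0} + \frac{1}{\left(-4634 - 3998\right) \left(-4161\right)} = - \frac{1182}{46 + 0} + \frac{1}{-4634 - 3998} \left(- \frac{1}{4161}\right) = - \frac{1182}{46} + \frac{1}{-4634 - 3998} \left(- \frac{1}{4161}\right) = \left(-1182\right) \frac{1}{46} + \frac{1}{-8632} \left(- \frac{1}{4161}\right) = - \frac{591}{23} - - \frac{1}{35917752} = - \frac{591}{23} + \frac{1}{35917752} = - \frac{21227391409}{826108296}$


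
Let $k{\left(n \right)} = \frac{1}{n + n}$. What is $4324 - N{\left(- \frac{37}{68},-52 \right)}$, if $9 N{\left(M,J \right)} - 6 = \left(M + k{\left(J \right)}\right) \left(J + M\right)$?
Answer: $\frac{1558139291}{360672} \approx 4320.1$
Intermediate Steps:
$k{\left(n \right)} = \frac{1}{2 n}$
$N{\left(M,J \right)} = \frac{2}{3} + \frac{\left(J + M\right) \left(M + \frac{1}{2 J}\right)}{9}$ ($N{\left(M,J \right)} = \frac{2}{3} + \frac{\left(M + \frac{1}{2 J}\right) \left(J + M\right)}{9} = \frac{2}{3} + \frac{\left(J + M\right) \left(M + \frac{1}{2 J}\right)}{9}$)
$4324 - N{\left(- \frac{37}{68},-52 \right)} = 4324 - \frac{- \frac{37}{68} - 52 \left(13 + 2 \left(- \frac{37}{68}\right)^{2} + 2 \left(-52\right) \left(- \frac{37}{68}\right)\right)}{18 \left(-52\right)} = 4324 - \frac{1}{18} \left(- \frac{1}{52}\right) \left(\left(-37\right) \frac{1}{68} - 52 \left(13 + 2 \left(\left(-37\right) \frac{1}{68}\right)^{2} + 2 \left(-52\right) \left(\left(-37\right) \frac{1}{68}\right)\right)\right) = 4324 - \frac{1}{18} \left(- \frac{1}{52}\right) \left(- \frac{37}{68} - 52 \left(13 + 2 \left(- \frac{37}{68}\right)^{2} + 2 \left(-52\right) \left(- \frac{37}{68}\right)\right)\right) = 4324 - \frac{1}{18} \left(- \frac{1}{52}\right) \left(- \frac{37}{68} - 52 \left(13 + 2 \cdot \frac{1369}{4624} + \frac{962}{17}\right)\right) = 4324 - \frac{1}{18} \left(- \frac{1}{52}\right) \left(- \frac{37}{68} - 52 \left(13 + \frac{1369}{2312} + \frac{962}{17}\right)\right) = 4324 - \frac{1}{18} \left(- \frac{1}{52}\right) \left(- \frac{37}{68} - \frac{2109341}{578}\right) = 4324 - \frac{1}{18} \left(- \frac{1}{52}\right) \left(- \frac{4219311}{1156}\right) = 4324 - \frac{1406437}{360672} = \frac{1558139291}{360672}$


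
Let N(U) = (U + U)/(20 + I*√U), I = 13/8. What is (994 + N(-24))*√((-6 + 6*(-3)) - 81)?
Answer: 2*(39664*√105 + 19383*I*√70)/(-80*I + 13*√6) ≈ -8.4501 + 10164.0*I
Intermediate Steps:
I = 13/8 (I = 13*(⅛) = 13/8 ≈ 1.6250)
N(U) = 2*U/(20 + 13*√U/8) (N(U) = (U + U)/(20 + 13*√U/8) = (2*U)/(20 + 13*√U/8) = 2*U/(20 + 13*√U/8))
(994 + N(-24))*√((-6 + 6*(-3)) - 81) = (994 + 16*(-24)/(160 + 13*√(-24)))*√((-6 + 6*(-3)) - 81) = (994 + 16*(-24)/(160 + 13*(2*I*√6)))*√((-6 - 18) - 81) = (994 + 16*(-24)/(160 + 26*I*√6))*√(-24 - 81) = (994 - 384/(160 + 26*I*√6))*√(-105) = (994 - 384/(160 + 26*I*√6))*(I*√105) = I*√105*(994 - 384/(160 + 26*I*√6))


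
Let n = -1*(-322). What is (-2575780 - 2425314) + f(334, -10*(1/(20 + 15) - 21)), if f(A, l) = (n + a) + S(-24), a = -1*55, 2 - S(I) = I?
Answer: -5000801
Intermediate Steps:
n = 322
S(I) = 2 - I
a = -55
f(A, l) = 293 (f(A, l) = (322 - 55) + (2 - 1*(-24)) = 267 + (2 + 24) = 267 + 26 = 293)
(-2575780 - 2425314) + f(334, -10*(1/(20 + 15) - 21)) = (-2575780 - 2425314) + 293 = -5001094 + 293 = -5000801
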